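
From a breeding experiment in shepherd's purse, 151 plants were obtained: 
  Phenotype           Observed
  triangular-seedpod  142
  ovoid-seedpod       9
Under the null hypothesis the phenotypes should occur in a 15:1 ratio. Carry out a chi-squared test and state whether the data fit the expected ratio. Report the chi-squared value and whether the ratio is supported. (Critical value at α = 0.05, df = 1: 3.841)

0.022; consistent

The 15:1 ratio has 16 parts, so with N = 151 the expected counts are:
  triangular-seedpod: 151 × 15/16 = 141.5625
  ovoid-seedpod: 151 × 1/16 = 9.4375
χ² = Σ (O − E)² / E
  triangular-seedpod: (142 − 141.5625)² / 141.5625 = 0.0014
  ovoid-seedpod: (9 − 9.4375)² / 9.4375 = 0.0203
χ² = 0.0014 + 0.0203 = 0.0217 ≈ 0.022
Degrees of freedom = 2 − 1 = 1; critical value at α = 0.05 is 3.841.
Since 0.022 < 3.841, we fail to reject the null hypothesis — the data are consistent with the 15:1 ratio.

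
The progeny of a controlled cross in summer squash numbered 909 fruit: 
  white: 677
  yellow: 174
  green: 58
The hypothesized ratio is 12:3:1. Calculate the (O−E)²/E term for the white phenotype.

Total ratio parts = 16. Expected numbers out of 909:
  white: 909 × 12/16 = 681.75
  yellow: 909 × 3/16 = 170.4375
  green: 909 × 1/16 = 56.8125
Contribution of white: (677 − 681.75)² / 681.75 = 0.0331

0.033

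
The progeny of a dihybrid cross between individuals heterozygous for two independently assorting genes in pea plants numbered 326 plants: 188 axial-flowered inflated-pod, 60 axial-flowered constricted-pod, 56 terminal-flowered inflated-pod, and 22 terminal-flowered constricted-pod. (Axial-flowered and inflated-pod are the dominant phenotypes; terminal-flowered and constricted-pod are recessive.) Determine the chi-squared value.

A dihybrid F₂ with independent assortment and complete dominance at both loci gives a 9:3:3:1 phenotypic ratio.
Expected counts for N = 326 under a 9:3:3:1 ratio (total parts = 16):
  axial-flowered inflated-pod: 326 × 9/16 = 183.375
  axial-flowered constricted-pod: 326 × 3/16 = 61.125
  terminal-flowered inflated-pod: 326 × 3/16 = 61.125
  terminal-flowered constricted-pod: 326 × 1/16 = 20.375
χ² = Σ (O − E)² / E
  axial-flowered inflated-pod: (188 − 183.375)² / 183.375 = 0.1166
  axial-flowered constricted-pod: (60 − 61.125)² / 61.125 = 0.0207
  terminal-flowered inflated-pod: (56 − 61.125)² / 61.125 = 0.4297
  terminal-flowered constricted-pod: (22 − 20.375)² / 20.375 = 0.1296
χ² = 0.1166 + 0.0207 + 0.4297 + 0.1296 = 0.6966 ≈ 0.697

0.697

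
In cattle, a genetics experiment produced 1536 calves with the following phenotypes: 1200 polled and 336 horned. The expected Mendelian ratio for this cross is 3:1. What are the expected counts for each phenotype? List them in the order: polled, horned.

1152, 384

Under the 3:1 hypothesis (Σ ratio = 4, N = 1536):
  polled: 1536 × 3/4 = 1152
  horned: 1536 × 1/4 = 384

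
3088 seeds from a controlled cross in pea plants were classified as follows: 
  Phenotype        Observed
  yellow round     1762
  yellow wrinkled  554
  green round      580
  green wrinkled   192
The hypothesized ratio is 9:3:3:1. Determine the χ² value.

1.446

Under the 9:3:3:1 hypothesis (Σ ratio = 16, N = 3088):
  yellow round: 3088 × 9/16 = 1737
  yellow wrinkled: 3088 × 3/16 = 579
  green round: 3088 × 3/16 = 579
  green wrinkled: 3088 × 1/16 = 193
χ² = Σ (O − E)² / E
  yellow round: (1762 − 1737)² / 1737 = 0.3598
  yellow wrinkled: (554 − 579)² / 579 = 1.0794
  green round: (580 − 579)² / 579 = 0.0017
  green wrinkled: (192 − 193)² / 193 = 0.0052
χ² = 0.3598 + 1.0794 + 0.0017 + 0.0052 = 1.4461 ≈ 1.446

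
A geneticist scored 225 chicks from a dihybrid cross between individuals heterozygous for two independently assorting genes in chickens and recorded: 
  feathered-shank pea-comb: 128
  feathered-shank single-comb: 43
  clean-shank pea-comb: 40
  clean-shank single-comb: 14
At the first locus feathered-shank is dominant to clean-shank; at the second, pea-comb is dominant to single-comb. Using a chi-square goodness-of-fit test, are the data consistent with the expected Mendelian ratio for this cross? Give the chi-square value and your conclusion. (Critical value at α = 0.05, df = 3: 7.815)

0.146; consistent

A dihybrid F₂ with independent assortment and complete dominance at both loci gives a 9:3:3:1 phenotypic ratio.
The 9:3:3:1 ratio has 16 parts, so with N = 225 the expected counts are:
  feathered-shank pea-comb: 225 × 9/16 = 126.5625
  feathered-shank single-comb: 225 × 3/16 = 42.1875
  clean-shank pea-comb: 225 × 3/16 = 42.1875
  clean-shank single-comb: 225 × 1/16 = 14.0625
χ² = Σ (O − E)² / E
  feathered-shank pea-comb: (128 − 126.5625)² / 126.5625 = 0.0163
  feathered-shank single-comb: (43 − 42.1875)² / 42.1875 = 0.0156
  clean-shank pea-comb: (40 − 42.1875)² / 42.1875 = 0.1134
  clean-shank single-comb: (14 − 14.0625)² / 14.0625 = 0.0003
χ² = 0.0163 + 0.0156 + 0.1134 + 0.0003 = 0.1456 ≈ 0.146
Degrees of freedom = 4 − 1 = 3; critical value at α = 0.05 is 7.815.
Since 0.146 < 7.815, we fail to reject the null hypothesis — the data are consistent with the 9:3:3:1 ratio.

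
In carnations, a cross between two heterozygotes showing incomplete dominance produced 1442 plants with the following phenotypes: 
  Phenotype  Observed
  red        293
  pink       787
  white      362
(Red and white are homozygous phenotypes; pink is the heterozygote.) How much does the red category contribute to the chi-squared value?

12.639

With incomplete dominance, a heterozygote × heterozygote cross gives a 1:2:1 phenotypic ratio.
Under the 1:2:1 hypothesis (Σ ratio = 4, N = 1442):
  red: 1442 × 1/4 = 360.5
  pink: 1442 × 2/4 = 721
  white: 1442 × 1/4 = 360.5
Contribution of red: (293 − 360.5)² / 360.5 = 12.6387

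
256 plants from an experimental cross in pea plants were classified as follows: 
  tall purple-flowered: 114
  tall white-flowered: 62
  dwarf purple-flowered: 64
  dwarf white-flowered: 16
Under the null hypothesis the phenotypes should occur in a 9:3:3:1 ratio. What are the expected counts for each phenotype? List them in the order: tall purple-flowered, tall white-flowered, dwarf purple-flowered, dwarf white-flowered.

144, 48, 48, 16

Total ratio parts = 16. Expected numbers out of 256:
  tall purple-flowered: 256 × 9/16 = 144
  tall white-flowered: 256 × 3/16 = 48
  dwarf purple-flowered: 256 × 3/16 = 48
  dwarf white-flowered: 256 × 1/16 = 16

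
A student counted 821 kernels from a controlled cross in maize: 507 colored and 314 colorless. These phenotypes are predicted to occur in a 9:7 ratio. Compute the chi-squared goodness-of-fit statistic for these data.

Expected counts for N = 821 under a 9:7 ratio (total parts = 16):
  colored: 821 × 9/16 = 461.8125
  colorless: 821 × 7/16 = 359.1875
χ² = Σ (O − E)² / E
  colored: (507 − 461.8125)² / 461.8125 = 4.4215
  colorless: (314 − 359.1875)² / 359.1875 = 5.6848
χ² = 4.4215 + 5.6848 = 10.1063 ≈ 10.106

10.106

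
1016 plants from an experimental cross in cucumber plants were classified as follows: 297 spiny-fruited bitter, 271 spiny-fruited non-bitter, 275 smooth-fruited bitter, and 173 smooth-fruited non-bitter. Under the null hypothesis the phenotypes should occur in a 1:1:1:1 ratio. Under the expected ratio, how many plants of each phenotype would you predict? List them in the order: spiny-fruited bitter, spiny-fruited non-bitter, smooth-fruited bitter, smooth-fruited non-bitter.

254, 254, 254, 254

The 1:1:1:1 ratio has 4 parts, so with N = 1016 the expected counts are:
  spiny-fruited bitter: 1016 × 1/4 = 254
  spiny-fruited non-bitter: 1016 × 1/4 = 254
  smooth-fruited bitter: 1016 × 1/4 = 254
  smooth-fruited non-bitter: 1016 × 1/4 = 254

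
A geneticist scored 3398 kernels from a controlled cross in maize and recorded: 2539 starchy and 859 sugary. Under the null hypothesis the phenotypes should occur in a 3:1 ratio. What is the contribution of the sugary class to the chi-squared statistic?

Under the 3:1 hypothesis (Σ ratio = 4, N = 3398):
  starchy: 3398 × 3/4 = 2548.5
  sugary: 3398 × 1/4 = 849.5
Contribution of sugary: (859 − 849.5)² / 849.5 = 0.1062

0.106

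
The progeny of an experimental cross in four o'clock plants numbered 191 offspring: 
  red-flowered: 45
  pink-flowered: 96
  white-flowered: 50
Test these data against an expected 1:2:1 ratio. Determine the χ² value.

The 1:2:1 ratio has 4 parts, so with N = 191 the expected counts are:
  red-flowered: 191 × 1/4 = 47.75
  pink-flowered: 191 × 2/4 = 95.5
  white-flowered: 191 × 1/4 = 47.75
χ² = Σ (O − E)² / E
  red-flowered: (45 − 47.75)² / 47.75 = 0.1584
  pink-flowered: (96 − 95.5)² / 95.5 = 0.0026
  white-flowered: (50 − 47.75)² / 47.75 = 0.1060
χ² = 0.1584 + 0.0026 + 0.1060 = 0.267

0.267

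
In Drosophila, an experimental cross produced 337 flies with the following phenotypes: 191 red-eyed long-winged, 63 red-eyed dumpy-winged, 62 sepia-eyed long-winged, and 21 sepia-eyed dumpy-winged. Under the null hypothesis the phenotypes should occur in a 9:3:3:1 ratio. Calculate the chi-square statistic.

0.034

Expected counts for N = 337 under a 9:3:3:1 ratio (total parts = 16):
  red-eyed long-winged: 337 × 9/16 = 189.5625
  red-eyed dumpy-winged: 337 × 3/16 = 63.1875
  sepia-eyed long-winged: 337 × 3/16 = 63.1875
  sepia-eyed dumpy-winged: 337 × 1/16 = 21.0625
χ² = Σ (O − E)² / E
  red-eyed long-winged: (191 − 189.5625)² / 189.5625 = 0.0109
  red-eyed dumpy-winged: (63 − 63.1875)² / 63.1875 = 0.0006
  sepia-eyed long-winged: (62 − 63.1875)² / 63.1875 = 0.0223
  sepia-eyed dumpy-winged: (21 − 21.0625)² / 21.0625 = 0.0002
χ² = 0.0109 + 0.0006 + 0.0223 + 0.0002 = 0.034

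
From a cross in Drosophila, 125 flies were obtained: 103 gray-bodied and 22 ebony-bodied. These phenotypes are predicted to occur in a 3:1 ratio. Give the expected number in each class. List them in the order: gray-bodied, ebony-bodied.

The 3:1 ratio has 4 parts, so with N = 125 the expected counts are:
  gray-bodied: 125 × 3/4 = 93.75
  ebony-bodied: 125 × 1/4 = 31.25

93.75, 31.25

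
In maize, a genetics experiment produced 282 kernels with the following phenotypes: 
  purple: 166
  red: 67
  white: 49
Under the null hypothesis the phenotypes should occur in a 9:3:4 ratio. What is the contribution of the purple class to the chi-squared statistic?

0.343

Expected counts for N = 282 under a 9:3:4 ratio (total parts = 16):
  purple: 282 × 9/16 = 158.625
  red: 282 × 3/16 = 52.875
  white: 282 × 4/16 = 70.5
Contribution of purple: (166 − 158.625)² / 158.625 = 0.3429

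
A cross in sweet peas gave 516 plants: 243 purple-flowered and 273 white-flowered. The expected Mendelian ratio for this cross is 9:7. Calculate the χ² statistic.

The 9:7 ratio has 16 parts, so with N = 516 the expected counts are:
  purple-flowered: 516 × 9/16 = 290.25
  white-flowered: 516 × 7/16 = 225.75
χ² = Σ (O − E)² / E
  purple-flowered: (243 − 290.25)² / 290.25 = 7.6919
  white-flowered: (273 − 225.75)² / 225.75 = 9.8895
χ² = 7.6919 + 9.8895 = 17.5814 ≈ 17.581

17.581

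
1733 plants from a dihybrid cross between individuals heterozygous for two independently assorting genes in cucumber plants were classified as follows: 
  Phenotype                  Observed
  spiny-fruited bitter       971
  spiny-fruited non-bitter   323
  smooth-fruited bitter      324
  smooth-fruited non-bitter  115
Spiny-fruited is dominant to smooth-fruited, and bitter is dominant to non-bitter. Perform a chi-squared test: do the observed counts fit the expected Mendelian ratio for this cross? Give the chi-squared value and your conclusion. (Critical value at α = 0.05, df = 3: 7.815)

A dihybrid F₂ with independent assortment and complete dominance at both loci gives a 9:3:3:1 phenotypic ratio.
Total ratio parts = 16. Expected numbers out of 1733:
  spiny-fruited bitter: 1733 × 9/16 = 974.8125
  spiny-fruited non-bitter: 1733 × 3/16 = 324.9375
  smooth-fruited bitter: 1733 × 3/16 = 324.9375
  smooth-fruited non-bitter: 1733 × 1/16 = 108.3125
χ² = Σ (O − E)² / E
  spiny-fruited bitter: (971 − 974.8125)² / 974.8125 = 0.0149
  spiny-fruited non-bitter: (323 − 324.9375)² / 324.9375 = 0.0116
  smooth-fruited bitter: (324 − 324.9375)² / 324.9375 = 0.0027
  smooth-fruited non-bitter: (115 − 108.3125)² / 108.3125 = 0.4129
χ² = 0.0149 + 0.0116 + 0.0027 + 0.4129 = 0.4421 ≈ 0.442
Degrees of freedom = 4 − 1 = 3; critical value at α = 0.05 is 7.815.
Since 0.442 < 7.815, we fail to reject the null hypothesis — the data are consistent with the 9:3:3:1 ratio.

0.442; consistent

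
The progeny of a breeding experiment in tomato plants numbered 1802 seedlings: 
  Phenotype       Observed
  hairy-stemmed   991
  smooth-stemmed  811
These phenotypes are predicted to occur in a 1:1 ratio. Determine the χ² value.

17.980

Total ratio parts = 2. Expected numbers out of 1802:
  hairy-stemmed: 1802 × 1/2 = 901
  smooth-stemmed: 1802 × 1/2 = 901
χ² = Σ (O − E)² / E
  hairy-stemmed: (991 − 901)² / 901 = 8.9900
  smooth-stemmed: (811 − 901)² / 901 = 8.9900
χ² = 8.9900 + 8.9900 = 17.980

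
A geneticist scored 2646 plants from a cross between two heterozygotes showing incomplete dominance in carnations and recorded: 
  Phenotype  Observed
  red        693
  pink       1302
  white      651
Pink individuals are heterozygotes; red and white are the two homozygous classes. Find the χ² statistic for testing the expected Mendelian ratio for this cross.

With incomplete dominance, a heterozygote × heterozygote cross gives a 1:2:1 phenotypic ratio.
The 1:2:1 ratio has 4 parts, so with N = 2646 the expected counts are:
  red: 2646 × 1/4 = 661.5
  pink: 2646 × 2/4 = 1323
  white: 2646 × 1/4 = 661.5
χ² = Σ (O − E)² / E
  red: (693 − 661.5)² / 661.5 = 1.5000
  pink: (1302 − 1323)² / 1323 = 0.3333
  white: (651 − 661.5)² / 661.5 = 0.1667
χ² = 1.5000 + 0.3333 + 0.1667 = 2.000

2.000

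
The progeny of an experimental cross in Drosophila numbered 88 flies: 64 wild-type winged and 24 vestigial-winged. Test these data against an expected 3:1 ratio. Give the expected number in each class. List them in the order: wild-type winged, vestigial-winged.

Total ratio parts = 4. Expected numbers out of 88:
  wild-type winged: 88 × 3/4 = 66
  vestigial-winged: 88 × 1/4 = 22

66, 22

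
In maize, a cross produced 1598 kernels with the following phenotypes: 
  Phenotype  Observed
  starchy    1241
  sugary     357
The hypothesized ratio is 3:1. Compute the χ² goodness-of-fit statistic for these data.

6.028

Under the 3:1 hypothesis (Σ ratio = 4, N = 1598):
  starchy: 1598 × 3/4 = 1198.5
  sugary: 1598 × 1/4 = 399.5
χ² = Σ (O − E)² / E
  starchy: (1241 − 1198.5)² / 1198.5 = 1.5071
  sugary: (357 − 399.5)² / 399.5 = 4.5213
χ² = 1.5071 + 4.5213 = 6.0284 ≈ 6.028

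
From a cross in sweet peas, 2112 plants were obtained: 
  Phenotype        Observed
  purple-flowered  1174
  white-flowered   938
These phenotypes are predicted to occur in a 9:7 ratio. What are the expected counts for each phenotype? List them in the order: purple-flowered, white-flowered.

1188, 924

The 9:7 ratio has 16 parts, so with N = 2112 the expected counts are:
  purple-flowered: 2112 × 9/16 = 1188
  white-flowered: 2112 × 7/16 = 924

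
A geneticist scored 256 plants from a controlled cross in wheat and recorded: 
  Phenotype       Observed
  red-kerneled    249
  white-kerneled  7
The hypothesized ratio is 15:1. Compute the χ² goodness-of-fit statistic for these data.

The 15:1 ratio has 16 parts, so with N = 256 the expected counts are:
  red-kerneled: 256 × 15/16 = 240
  white-kerneled: 256 × 1/16 = 16
χ² = Σ (O − E)² / E
  red-kerneled: (249 − 240)² / 240 = 0.3375
  white-kerneled: (7 − 16)² / 16 = 5.0625
χ² = 0.3375 + 5.0625 = 5.400

5.400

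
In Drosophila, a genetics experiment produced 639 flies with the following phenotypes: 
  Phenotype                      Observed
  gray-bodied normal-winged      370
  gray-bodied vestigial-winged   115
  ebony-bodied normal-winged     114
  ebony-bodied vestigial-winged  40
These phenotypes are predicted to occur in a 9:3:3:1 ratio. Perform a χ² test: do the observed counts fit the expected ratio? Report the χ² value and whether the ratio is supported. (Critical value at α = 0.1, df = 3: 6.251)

Total ratio parts = 16. Expected numbers out of 639:
  gray-bodied normal-winged: 639 × 9/16 = 359.4375
  gray-bodied vestigial-winged: 639 × 3/16 = 119.8125
  ebony-bodied normal-winged: 639 × 3/16 = 119.8125
  ebony-bodied vestigial-winged: 639 × 1/16 = 39.9375
χ² = Σ (O − E)² / E
  gray-bodied normal-winged: (370 − 359.4375)² / 359.4375 = 0.3104
  gray-bodied vestigial-winged: (115 − 119.8125)² / 119.8125 = 0.1933
  ebony-bodied normal-winged: (114 − 119.8125)² / 119.8125 = 0.2820
  ebony-bodied vestigial-winged: (40 − 39.9375)² / 39.9375 = 0.0001
χ² = 0.3104 + 0.1933 + 0.2820 + 0.0001 = 0.7858 ≈ 0.786
Degrees of freedom = 4 − 1 = 3; critical value at α = 0.1 is 6.251.
Since 0.786 < 6.251, we fail to reject the null hypothesis — the data are consistent with the 9:3:3:1 ratio.

0.786; consistent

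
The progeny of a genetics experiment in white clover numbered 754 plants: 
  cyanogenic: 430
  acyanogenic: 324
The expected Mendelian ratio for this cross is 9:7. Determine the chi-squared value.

0.186

The 9:7 ratio has 16 parts, so with N = 754 the expected counts are:
  cyanogenic: 754 × 9/16 = 424.125
  acyanogenic: 754 × 7/16 = 329.875
χ² = Σ (O − E)² / E
  cyanogenic: (430 − 424.125)² / 424.125 = 0.0814
  acyanogenic: (324 − 329.875)² / 329.875 = 0.1046
χ² = 0.0814 + 0.1046 = 0.186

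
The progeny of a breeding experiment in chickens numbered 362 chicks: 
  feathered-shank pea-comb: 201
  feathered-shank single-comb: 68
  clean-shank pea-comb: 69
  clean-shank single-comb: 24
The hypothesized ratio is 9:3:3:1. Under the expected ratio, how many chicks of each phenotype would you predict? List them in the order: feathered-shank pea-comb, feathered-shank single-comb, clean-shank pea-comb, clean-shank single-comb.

203.625, 67.875, 67.875, 22.625

The 9:3:3:1 ratio has 16 parts, so with N = 362 the expected counts are:
  feathered-shank pea-comb: 362 × 9/16 = 203.625
  feathered-shank single-comb: 362 × 3/16 = 67.875
  clean-shank pea-comb: 362 × 3/16 = 67.875
  clean-shank single-comb: 362 × 1/16 = 22.625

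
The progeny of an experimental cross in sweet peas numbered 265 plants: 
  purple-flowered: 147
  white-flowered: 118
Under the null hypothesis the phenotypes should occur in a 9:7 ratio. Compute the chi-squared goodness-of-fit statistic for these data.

0.065

Under the 9:7 hypothesis (Σ ratio = 16, N = 265):
  purple-flowered: 265 × 9/16 = 149.0625
  white-flowered: 265 × 7/16 = 115.9375
χ² = Σ (O − E)² / E
  purple-flowered: (147 − 149.0625)² / 149.0625 = 0.0285
  white-flowered: (118 − 115.9375)² / 115.9375 = 0.0367
χ² = 0.0285 + 0.0367 = 0.0652 ≈ 0.065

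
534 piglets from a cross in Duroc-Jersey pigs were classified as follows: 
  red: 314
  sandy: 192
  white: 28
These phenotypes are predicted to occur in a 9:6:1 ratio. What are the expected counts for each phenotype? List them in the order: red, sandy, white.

The 9:6:1 ratio has 16 parts, so with N = 534 the expected counts are:
  red: 534 × 9/16 = 300.375
  sandy: 534 × 6/16 = 200.25
  white: 534 × 1/16 = 33.375

300.375, 200.25, 33.375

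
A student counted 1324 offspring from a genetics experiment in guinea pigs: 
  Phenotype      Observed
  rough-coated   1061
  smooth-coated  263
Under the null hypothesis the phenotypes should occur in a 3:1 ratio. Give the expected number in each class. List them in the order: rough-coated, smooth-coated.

993, 331

Total ratio parts = 4. Expected numbers out of 1324:
  rough-coated: 1324 × 3/4 = 993
  smooth-coated: 1324 × 1/4 = 331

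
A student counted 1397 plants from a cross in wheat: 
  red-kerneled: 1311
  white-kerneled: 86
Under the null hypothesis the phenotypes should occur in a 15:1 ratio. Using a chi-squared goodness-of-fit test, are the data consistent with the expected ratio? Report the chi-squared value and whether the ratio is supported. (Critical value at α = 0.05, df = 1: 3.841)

0.021; consistent

Under the 15:1 hypothesis (Σ ratio = 16, N = 1397):
  red-kerneled: 1397 × 15/16 = 1309.6875
  white-kerneled: 1397 × 1/16 = 87.3125
χ² = Σ (O − E)² / E
  red-kerneled: (1311 − 1309.6875)² / 1309.6875 = 0.0013
  white-kerneled: (86 − 87.3125)² / 87.3125 = 0.0197
χ² = 0.0013 + 0.0197 = 0.021
Degrees of freedom = 2 − 1 = 1; critical value at α = 0.05 is 3.841.
Since 0.021 < 3.841, we fail to reject the null hypothesis — the data are consistent with the 15:1 ratio.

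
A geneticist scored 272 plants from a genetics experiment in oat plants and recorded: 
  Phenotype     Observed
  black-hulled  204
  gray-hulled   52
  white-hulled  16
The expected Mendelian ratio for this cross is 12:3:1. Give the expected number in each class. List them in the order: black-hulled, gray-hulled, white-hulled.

204, 51, 17

Total ratio parts = 16. Expected numbers out of 272:
  black-hulled: 272 × 12/16 = 204
  gray-hulled: 272 × 3/16 = 51
  white-hulled: 272 × 1/16 = 17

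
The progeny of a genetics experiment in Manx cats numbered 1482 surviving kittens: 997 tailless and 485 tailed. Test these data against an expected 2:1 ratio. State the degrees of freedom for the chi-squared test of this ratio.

1

A goodness-of-fit test with 2 phenotype classes has df = 2 − 1 = 1.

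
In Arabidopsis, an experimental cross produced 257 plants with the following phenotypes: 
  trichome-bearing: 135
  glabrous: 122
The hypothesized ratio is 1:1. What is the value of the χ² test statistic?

0.658

Under the 1:1 hypothesis (Σ ratio = 2, N = 257):
  trichome-bearing: 257 × 1/2 = 128.5
  glabrous: 257 × 1/2 = 128.5
χ² = Σ (O − E)² / E
  trichome-bearing: (135 − 128.5)² / 128.5 = 0.3288
  glabrous: (122 − 128.5)² / 128.5 = 0.3288
χ² = 0.3288 + 0.3288 = 0.6576 ≈ 0.658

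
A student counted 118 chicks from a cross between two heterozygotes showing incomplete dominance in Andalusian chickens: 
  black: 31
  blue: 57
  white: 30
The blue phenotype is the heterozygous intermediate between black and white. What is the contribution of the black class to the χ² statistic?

0.076

With incomplete dominance, a heterozygote × heterozygote cross gives a 1:2:1 phenotypic ratio.
The 1:2:1 ratio has 4 parts, so with N = 118 the expected counts are:
  black: 118 × 1/4 = 29.5
  blue: 118 × 2/4 = 59
  white: 118 × 1/4 = 29.5
Contribution of black: (31 − 29.5)² / 29.5 = 0.0763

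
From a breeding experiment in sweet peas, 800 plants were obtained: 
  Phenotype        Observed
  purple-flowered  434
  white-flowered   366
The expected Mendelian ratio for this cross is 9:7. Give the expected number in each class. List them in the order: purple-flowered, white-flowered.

450, 350

Total ratio parts = 16. Expected numbers out of 800:
  purple-flowered: 800 × 9/16 = 450
  white-flowered: 800 × 7/16 = 350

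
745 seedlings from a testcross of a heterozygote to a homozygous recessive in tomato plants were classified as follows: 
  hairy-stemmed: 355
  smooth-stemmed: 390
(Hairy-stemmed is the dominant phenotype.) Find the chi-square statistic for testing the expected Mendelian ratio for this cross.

1.644

A testcross of a heterozygote (Aa × aa) gives a 1:1 phenotypic ratio.
The 1:1 ratio has 2 parts, so with N = 745 the expected counts are:
  hairy-stemmed: 745 × 1/2 = 372.5
  smooth-stemmed: 745 × 1/2 = 372.5
χ² = Σ (O − E)² / E
  hairy-stemmed: (355 − 372.5)² / 372.5 = 0.8221
  smooth-stemmed: (390 − 372.5)² / 372.5 = 0.8221
χ² = 0.8221 + 0.8221 = 1.6442 ≈ 1.644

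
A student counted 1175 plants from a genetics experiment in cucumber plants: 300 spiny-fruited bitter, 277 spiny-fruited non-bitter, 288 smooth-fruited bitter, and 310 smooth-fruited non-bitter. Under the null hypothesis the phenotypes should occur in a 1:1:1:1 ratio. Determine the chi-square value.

The 1:1:1:1 ratio has 4 parts, so with N = 1175 the expected counts are:
  spiny-fruited bitter: 1175 × 1/4 = 293.75
  spiny-fruited non-bitter: 1175 × 1/4 = 293.75
  smooth-fruited bitter: 1175 × 1/4 = 293.75
  smooth-fruited non-bitter: 1175 × 1/4 = 293.75
χ² = Σ (O − E)² / E
  spiny-fruited bitter: (300 − 293.75)² / 293.75 = 0.1330
  spiny-fruited non-bitter: (277 − 293.75)² / 293.75 = 0.9551
  smooth-fruited bitter: (288 − 293.75)² / 293.75 = 0.1126
  smooth-fruited non-bitter: (310 − 293.75)² / 293.75 = 0.8989
χ² = 0.1330 + 0.9551 + 0.1126 + 0.8989 = 2.0996 ≈ 2.100

2.100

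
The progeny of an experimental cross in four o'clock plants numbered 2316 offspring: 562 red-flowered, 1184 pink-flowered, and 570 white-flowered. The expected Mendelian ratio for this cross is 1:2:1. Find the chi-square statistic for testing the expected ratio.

1.223

Under the 1:2:1 hypothesis (Σ ratio = 4, N = 2316):
  red-flowered: 2316 × 1/4 = 579
  pink-flowered: 2316 × 2/4 = 1158
  white-flowered: 2316 × 1/4 = 579
χ² = Σ (O − E)² / E
  red-flowered: (562 − 579)² / 579 = 0.4991
  pink-flowered: (1184 − 1158)² / 1158 = 0.5838
  white-flowered: (570 − 579)² / 579 = 0.1399
χ² = 0.4991 + 0.5838 + 0.1399 = 1.2228 ≈ 1.223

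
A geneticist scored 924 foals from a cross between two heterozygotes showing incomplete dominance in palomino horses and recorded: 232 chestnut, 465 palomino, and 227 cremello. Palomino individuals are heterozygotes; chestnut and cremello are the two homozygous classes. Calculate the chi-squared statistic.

With incomplete dominance, a heterozygote × heterozygote cross gives a 1:2:1 phenotypic ratio.
Expected counts for N = 924 under a 1:2:1 ratio (total parts = 4):
  chestnut: 924 × 1/4 = 231
  palomino: 924 × 2/4 = 462
  cremello: 924 × 1/4 = 231
χ² = Σ (O − E)² / E
  chestnut: (232 − 231)² / 231 = 0.0043
  palomino: (465 − 462)² / 462 = 0.0195
  cremello: (227 − 231)² / 231 = 0.0693
χ² = 0.0043 + 0.0195 + 0.0693 = 0.0931 ≈ 0.093

0.093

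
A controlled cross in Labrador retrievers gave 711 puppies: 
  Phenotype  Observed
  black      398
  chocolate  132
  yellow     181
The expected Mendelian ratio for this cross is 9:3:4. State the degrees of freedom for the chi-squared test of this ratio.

2

A goodness-of-fit test with 3 phenotype classes has df = 3 − 1 = 2.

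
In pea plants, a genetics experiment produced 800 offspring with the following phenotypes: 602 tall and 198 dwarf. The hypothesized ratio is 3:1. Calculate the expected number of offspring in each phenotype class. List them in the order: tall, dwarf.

Under the 3:1 hypothesis (Σ ratio = 4, N = 800):
  tall: 800 × 3/4 = 600
  dwarf: 800 × 1/4 = 200

600, 200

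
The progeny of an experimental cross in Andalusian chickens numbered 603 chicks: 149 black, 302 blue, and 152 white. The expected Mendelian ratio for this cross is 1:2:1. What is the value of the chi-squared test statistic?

0.032

Under the 1:2:1 hypothesis (Σ ratio = 4, N = 603):
  black: 603 × 1/4 = 150.75
  blue: 603 × 2/4 = 301.5
  white: 603 × 1/4 = 150.75
χ² = Σ (O − E)² / E
  black: (149 − 150.75)² / 150.75 = 0.0203
  blue: (302 − 301.5)² / 301.5 = 0.0008
  white: (152 − 150.75)² / 150.75 = 0.0104
χ² = 0.0203 + 0.0008 + 0.0104 = 0.0315 ≈ 0.032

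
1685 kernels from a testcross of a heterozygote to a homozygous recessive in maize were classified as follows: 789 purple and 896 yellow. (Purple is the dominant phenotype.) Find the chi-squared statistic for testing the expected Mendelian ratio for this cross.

6.795

A testcross of a heterozygote (Aa × aa) gives a 1:1 phenotypic ratio.
Total ratio parts = 2. Expected numbers out of 1685:
  purple: 1685 × 1/2 = 842.5
  yellow: 1685 × 1/2 = 842.5
χ² = Σ (O − E)² / E
  purple: (789 − 842.5)² / 842.5 = 3.3973
  yellow: (896 − 842.5)² / 842.5 = 3.3973
χ² = 3.3973 + 3.3973 = 6.7946 ≈ 6.795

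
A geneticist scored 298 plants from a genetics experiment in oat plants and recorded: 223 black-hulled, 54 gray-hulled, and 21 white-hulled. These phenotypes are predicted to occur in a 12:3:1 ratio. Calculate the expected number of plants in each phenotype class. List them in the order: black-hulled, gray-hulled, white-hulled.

223.5, 55.875, 18.625

Total ratio parts = 16. Expected numbers out of 298:
  black-hulled: 298 × 12/16 = 223.5
  gray-hulled: 298 × 3/16 = 55.875
  white-hulled: 298 × 1/16 = 18.625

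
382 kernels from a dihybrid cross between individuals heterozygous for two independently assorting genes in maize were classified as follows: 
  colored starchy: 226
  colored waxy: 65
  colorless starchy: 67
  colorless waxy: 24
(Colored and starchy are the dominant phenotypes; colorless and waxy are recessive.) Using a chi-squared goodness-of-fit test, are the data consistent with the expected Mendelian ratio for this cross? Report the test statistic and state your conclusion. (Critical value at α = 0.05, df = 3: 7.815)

1.488; consistent

A dihybrid F₂ with independent assortment and complete dominance at both loci gives a 9:3:3:1 phenotypic ratio.
Under the 9:3:3:1 hypothesis (Σ ratio = 16, N = 382):
  colored starchy: 382 × 9/16 = 214.875
  colored waxy: 382 × 3/16 = 71.625
  colorless starchy: 382 × 3/16 = 71.625
  colorless waxy: 382 × 1/16 = 23.875
χ² = Σ (O − E)² / E
  colored starchy: (226 − 214.875)² / 214.875 = 0.5760
  colored waxy: (65 − 71.625)² / 71.625 = 0.6128
  colorless starchy: (67 − 71.625)² / 71.625 = 0.2986
  colorless waxy: (24 − 23.875)² / 23.875 = 0.0007
χ² = 0.5760 + 0.6128 + 0.2986 + 0.0007 = 1.4881 ≈ 1.488
Degrees of freedom = 4 − 1 = 3; critical value at α = 0.05 is 7.815.
Since 1.488 < 7.815, we fail to reject the null hypothesis — the data are consistent with the 9:3:3:1 ratio.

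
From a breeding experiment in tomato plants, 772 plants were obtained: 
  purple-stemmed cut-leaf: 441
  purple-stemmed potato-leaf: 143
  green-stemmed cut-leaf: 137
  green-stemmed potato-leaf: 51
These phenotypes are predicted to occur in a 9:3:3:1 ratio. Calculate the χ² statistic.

Under the 9:3:3:1 hypothesis (Σ ratio = 16, N = 772):
  purple-stemmed cut-leaf: 772 × 9/16 = 434.25
  purple-stemmed potato-leaf: 772 × 3/16 = 144.75
  green-stemmed cut-leaf: 772 × 3/16 = 144.75
  green-stemmed potato-leaf: 772 × 1/16 = 48.25
χ² = Σ (O − E)² / E
  purple-stemmed cut-leaf: (441 − 434.25)² / 434.25 = 0.1049
  purple-stemmed potato-leaf: (143 − 144.75)² / 144.75 = 0.0212
  green-stemmed cut-leaf: (137 − 144.75)² / 144.75 = 0.4149
  green-stemmed potato-leaf: (51 − 48.25)² / 48.25 = 0.1567
χ² = 0.1049 + 0.0212 + 0.4149 + 0.1567 = 0.6977 ≈ 0.698

0.698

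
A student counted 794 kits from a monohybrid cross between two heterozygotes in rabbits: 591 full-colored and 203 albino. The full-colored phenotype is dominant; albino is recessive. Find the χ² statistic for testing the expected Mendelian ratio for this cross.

For a monohybrid cross between heterozygotes with complete dominance, the expected phenotypic ratio is 3:1.
Under the 3:1 hypothesis (Σ ratio = 4, N = 794):
  full-colored: 794 × 3/4 = 595.5
  albino: 794 × 1/4 = 198.5
χ² = Σ (O − E)² / E
  full-colored: (591 − 595.5)² / 595.5 = 0.0340
  albino: (203 − 198.5)² / 198.5 = 0.1020
χ² = 0.0340 + 0.1020 = 0.136

0.136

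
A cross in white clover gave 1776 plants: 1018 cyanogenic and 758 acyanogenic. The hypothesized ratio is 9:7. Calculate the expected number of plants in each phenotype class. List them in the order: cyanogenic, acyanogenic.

999, 777

The 9:7 ratio has 16 parts, so with N = 1776 the expected counts are:
  cyanogenic: 1776 × 9/16 = 999
  acyanogenic: 1776 × 7/16 = 777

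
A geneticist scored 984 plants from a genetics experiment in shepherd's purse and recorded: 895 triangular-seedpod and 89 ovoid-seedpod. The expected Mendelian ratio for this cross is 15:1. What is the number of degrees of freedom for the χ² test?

1

A goodness-of-fit test with 2 phenotype classes has df = 2 − 1 = 1.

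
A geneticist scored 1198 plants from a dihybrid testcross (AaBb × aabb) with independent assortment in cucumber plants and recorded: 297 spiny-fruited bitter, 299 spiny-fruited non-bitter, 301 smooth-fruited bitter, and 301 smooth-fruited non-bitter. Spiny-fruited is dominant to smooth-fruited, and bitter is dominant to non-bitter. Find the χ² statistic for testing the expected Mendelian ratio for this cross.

0.037

A dihybrid testcross with independent assortment gives a 1:1:1:1 ratio.
Under the 1:1:1:1 hypothesis (Σ ratio = 4, N = 1198):
  spiny-fruited bitter: 1198 × 1/4 = 299.5
  spiny-fruited non-bitter: 1198 × 1/4 = 299.5
  smooth-fruited bitter: 1198 × 1/4 = 299.5
  smooth-fruited non-bitter: 1198 × 1/4 = 299.5
χ² = Σ (O − E)² / E
  spiny-fruited bitter: (297 − 299.5)² / 299.5 = 0.0209
  spiny-fruited non-bitter: (299 − 299.5)² / 299.5 = 0.0008
  smooth-fruited bitter: (301 − 299.5)² / 299.5 = 0.0075
  smooth-fruited non-bitter: (301 − 299.5)² / 299.5 = 0.0075
χ² = 0.0209 + 0.0008 + 0.0075 + 0.0075 = 0.0367 ≈ 0.037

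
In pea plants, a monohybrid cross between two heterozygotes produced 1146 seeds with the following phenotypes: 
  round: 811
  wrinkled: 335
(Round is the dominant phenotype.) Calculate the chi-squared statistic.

For a monohybrid cross between heterozygotes with complete dominance, the expected phenotypic ratio is 3:1.
Under the 3:1 hypothesis (Σ ratio = 4, N = 1146):
  round: 1146 × 3/4 = 859.5
  wrinkled: 1146 × 1/4 = 286.5
χ² = Σ (O − E)² / E
  round: (811 − 859.5)² / 859.5 = 2.7368
  wrinkled: (335 − 286.5)² / 286.5 = 8.2103
χ² = 2.7368 + 8.2103 = 10.9471 ≈ 10.947

10.947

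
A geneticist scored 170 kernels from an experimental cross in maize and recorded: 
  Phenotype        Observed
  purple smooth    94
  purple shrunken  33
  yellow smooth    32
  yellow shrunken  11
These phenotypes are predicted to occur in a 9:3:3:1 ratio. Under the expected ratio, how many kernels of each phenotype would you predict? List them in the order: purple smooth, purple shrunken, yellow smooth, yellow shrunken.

Under the 9:3:3:1 hypothesis (Σ ratio = 16, N = 170):
  purple smooth: 170 × 9/16 = 95.625
  purple shrunken: 170 × 3/16 = 31.875
  yellow smooth: 170 × 3/16 = 31.875
  yellow shrunken: 170 × 1/16 = 10.625

95.625, 31.875, 31.875, 10.625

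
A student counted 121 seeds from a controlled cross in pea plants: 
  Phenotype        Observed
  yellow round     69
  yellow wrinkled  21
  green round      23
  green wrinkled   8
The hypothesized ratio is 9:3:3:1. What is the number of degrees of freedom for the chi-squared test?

A goodness-of-fit test with 4 phenotype classes has df = 4 − 1 = 3.

3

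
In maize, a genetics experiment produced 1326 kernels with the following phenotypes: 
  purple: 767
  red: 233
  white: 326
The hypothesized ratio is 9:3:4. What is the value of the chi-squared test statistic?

The 9:3:4 ratio has 16 parts, so with N = 1326 the expected counts are:
  purple: 1326 × 9/16 = 745.875
  red: 1326 × 3/16 = 248.625
  white: 1326 × 4/16 = 331.5
χ² = Σ (O − E)² / E
  purple: (767 − 745.875)² / 745.875 = 0.5983
  red: (233 − 248.625)² / 248.625 = 0.9820
  white: (326 − 331.5)² / 331.5 = 0.0913
χ² = 0.5983 + 0.9820 + 0.0913 = 1.6716 ≈ 1.672

1.672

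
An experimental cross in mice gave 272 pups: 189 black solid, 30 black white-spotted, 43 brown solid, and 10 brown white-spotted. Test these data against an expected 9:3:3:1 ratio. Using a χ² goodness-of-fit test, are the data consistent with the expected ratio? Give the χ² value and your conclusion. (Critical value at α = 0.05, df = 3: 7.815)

21.255; not consistent

Under the 9:3:3:1 hypothesis (Σ ratio = 16, N = 272):
  black solid: 272 × 9/16 = 153
  black white-spotted: 272 × 3/16 = 51
  brown solid: 272 × 3/16 = 51
  brown white-spotted: 272 × 1/16 = 17
χ² = Σ (O − E)² / E
  black solid: (189 − 153)² / 153 = 8.4706
  black white-spotted: (30 − 51)² / 51 = 8.6471
  brown solid: (43 − 51)² / 51 = 1.2549
  brown white-spotted: (10 − 17)² / 17 = 2.8824
χ² = 8.4706 + 8.6471 + 1.2549 + 2.8824 = 21.255
Degrees of freedom = 4 − 1 = 3; critical value at α = 0.05 is 7.815.
Since 21.255 > 7.815, we reject the null hypothesis — the data do not fit the 9:3:3:1 ratio.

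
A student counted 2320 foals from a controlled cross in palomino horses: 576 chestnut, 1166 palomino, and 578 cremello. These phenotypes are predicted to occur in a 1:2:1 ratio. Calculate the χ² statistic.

Total ratio parts = 4. Expected numbers out of 2320:
  chestnut: 2320 × 1/4 = 580
  palomino: 2320 × 2/4 = 1160
  cremello: 2320 × 1/4 = 580
χ² = Σ (O − E)² / E
  chestnut: (576 − 580)² / 580 = 0.0276
  palomino: (1166 − 1160)² / 1160 = 0.0310
  cremello: (578 − 580)² / 580 = 0.0069
χ² = 0.0276 + 0.0310 + 0.0069 = 0.0655 ≈ 0.066

0.066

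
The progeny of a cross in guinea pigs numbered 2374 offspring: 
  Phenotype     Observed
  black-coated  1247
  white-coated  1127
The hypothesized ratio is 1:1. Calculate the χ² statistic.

6.066

Under the 1:1 hypothesis (Σ ratio = 2, N = 2374):
  black-coated: 2374 × 1/2 = 1187
  white-coated: 2374 × 1/2 = 1187
χ² = Σ (O − E)² / E
  black-coated: (1247 − 1187)² / 1187 = 3.0329
  white-coated: (1127 − 1187)² / 1187 = 3.0329
χ² = 3.0329 + 3.0329 = 6.0658 ≈ 6.066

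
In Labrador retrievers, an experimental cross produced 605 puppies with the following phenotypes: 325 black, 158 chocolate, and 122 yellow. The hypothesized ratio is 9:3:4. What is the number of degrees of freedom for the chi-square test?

2

A goodness-of-fit test with 3 phenotype classes has df = 3 − 1 = 2.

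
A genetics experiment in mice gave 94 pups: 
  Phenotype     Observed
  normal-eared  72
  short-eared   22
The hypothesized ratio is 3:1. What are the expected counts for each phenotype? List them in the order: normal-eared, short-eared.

Under the 3:1 hypothesis (Σ ratio = 4, N = 94):
  normal-eared: 94 × 3/4 = 70.5
  short-eared: 94 × 1/4 = 23.5

70.5, 23.5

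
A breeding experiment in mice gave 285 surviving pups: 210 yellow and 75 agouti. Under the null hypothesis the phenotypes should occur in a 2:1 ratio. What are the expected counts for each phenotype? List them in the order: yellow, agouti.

190, 95

The 2:1 ratio has 3 parts, so with N = 285 the expected counts are:
  yellow: 285 × 2/3 = 190
  agouti: 285 × 1/3 = 95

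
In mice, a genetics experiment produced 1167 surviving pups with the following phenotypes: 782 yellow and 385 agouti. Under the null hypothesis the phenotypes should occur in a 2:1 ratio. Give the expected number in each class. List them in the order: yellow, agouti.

778, 389

Expected counts for N = 1167 under a 2:1 ratio (total parts = 3):
  yellow: 1167 × 2/3 = 778
  agouti: 1167 × 1/3 = 389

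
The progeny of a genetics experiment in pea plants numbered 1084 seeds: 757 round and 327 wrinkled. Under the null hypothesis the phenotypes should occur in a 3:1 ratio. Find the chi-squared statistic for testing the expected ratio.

15.429

Expected counts for N = 1084 under a 3:1 ratio (total parts = 4):
  round: 1084 × 3/4 = 813
  wrinkled: 1084 × 1/4 = 271
χ² = Σ (O − E)² / E
  round: (757 − 813)² / 813 = 3.8573
  wrinkled: (327 − 271)² / 271 = 11.5720
χ² = 3.8573 + 11.5720 = 15.4293 ≈ 15.429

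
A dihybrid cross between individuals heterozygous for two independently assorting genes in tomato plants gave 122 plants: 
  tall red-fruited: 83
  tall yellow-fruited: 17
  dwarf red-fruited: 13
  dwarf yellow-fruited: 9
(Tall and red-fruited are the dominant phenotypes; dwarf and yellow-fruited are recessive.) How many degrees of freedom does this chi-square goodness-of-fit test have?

A dihybrid F₂ with independent assortment and complete dominance at both loci gives a 9:3:3:1 phenotypic ratio.
A goodness-of-fit test with 4 phenotype classes has df = 4 − 1 = 3.

3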